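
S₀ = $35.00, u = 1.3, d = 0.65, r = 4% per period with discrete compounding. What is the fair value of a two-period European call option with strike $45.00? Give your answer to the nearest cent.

$4.71

Risk-neutral probability p = (1 + 0.04 − 0.65)/(1.3 − 0.65) = 0.3900/0.6500 = 0.6000
Terminal stock prices: S_uu = 59.15, S_ud = 29.57, S_dd = 14.79
Terminal payoffs (S − K): max(14.15, 0) = 14.15, max(-15.43, 0) = 0, max(-30.21, 0) = 0
Node u (S = 45.5): V_u = 1/1.04·[0.6000·14.1500 + 0.4000·0.0000] = 8.1635
Node d (S = 22.75): V_d = 1/1.04·[0.6000·0.0000 + 0.4000·0.0000] = 0.0000
Node 0 (S = 35): V_0 = 1/1.04·[0.6000·8.1635 + 0.4000·0.0000] = 4.7097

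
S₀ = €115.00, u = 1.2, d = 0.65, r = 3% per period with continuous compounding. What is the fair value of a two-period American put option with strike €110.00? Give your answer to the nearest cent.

Risk-neutral probability p = (e^0.03 − 0.65)/(1.2 − 0.65) = 0.3805/0.5500 = 0.6917
Terminal stock prices: S_uu = 165.6, S_ud = 89.7, S_dd = 48.59
Terminal payoffs (K − S): max(-55.6, 0) = 0, max(20.3, 0) = 20.3, max(61.41, 0) = 61.41
Node u (S = 138): continuation = e^(−0.03)·[0.6917·0.0000 + 0.3083·20.3000] = 6.0728; exercise value = 0.0000 ≤ continuation, so V_u = 6.0728
Node d (S = 74.75): continuation = e^(−0.03)·[0.6917·20.3000 + 0.3083·61.4125] = 31.9990; exercise value = 35.2500 > continuation, so V_d = 35.2500 (exercise)
Node 0 (S = 115): continuation = e^(−0.03)·[0.6917·6.0728 + 0.3083·35.2500] = 14.6218; exercise value = 0.0000 ≤ continuation, so V_0 = 14.6218

€14.62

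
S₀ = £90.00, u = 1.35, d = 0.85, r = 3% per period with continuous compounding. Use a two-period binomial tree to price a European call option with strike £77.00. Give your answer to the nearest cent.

Risk-neutral probability p = (e^0.03 − 0.85)/(1.35 − 0.85) = 0.1805/0.5000 = 0.3609
Terminal stock prices: S_uu = 164, S_ud = 103.3, S_dd = 65.02
Terminal payoffs (S − K): max(87.03, 0) = 87.03, max(26.28, 0) = 26.28, max(-11.98, 0) = 0
Node u (S = 121.5): V_u = e^(−0.03)·[0.3609·87.0250 + 0.6391·26.2750] = 46.7757
Node d (S = 76.5): V_d = e^(−0.03)·[0.3609·26.2750 + 0.6391·0.0000] = 9.2026
Node 0 (S = 90): V_0 = e^(−0.03)·[0.3609·46.7757 + 0.6391·9.2026] = 22.0903

£22.09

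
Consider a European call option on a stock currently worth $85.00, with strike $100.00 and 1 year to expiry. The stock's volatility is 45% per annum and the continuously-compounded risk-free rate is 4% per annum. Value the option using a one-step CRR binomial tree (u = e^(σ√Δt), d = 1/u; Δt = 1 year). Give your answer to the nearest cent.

$13.86

CRR parameters: u = e^(σ√Δt) = e^(0.45·√1) = 1.5683, d = 1/u = 0.6376
Per-period rate: rΔt = 0.04·1 = 0.04, so R = e^0.04 = 1.0408
Risk-neutral probability p = (e^0.04 − 0.6376)/(1.5683 − 0.6376) = 0.4032/0.9307 = 0.4332
Terminal stock prices: S_u = 133.3, S_d = 54.2
Terminal payoffs (S − K): max(33.31, 0) = 33.31, max(-45.8, 0) = 0
Node 0 (S = 85): V_0 = e^(−0.04)·[0.4332·33.3065 + 0.5668·0.0000] = 13.8630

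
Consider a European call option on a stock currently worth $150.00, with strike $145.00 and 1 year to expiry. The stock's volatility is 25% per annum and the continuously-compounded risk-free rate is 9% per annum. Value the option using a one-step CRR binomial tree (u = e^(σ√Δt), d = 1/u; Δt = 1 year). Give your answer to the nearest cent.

$27.16

CRR parameters: u = e^(σ√Δt) = e^(0.25·√1) = 1.2840, d = 1/u = 0.7788
Per-period rate: rΔt = 0.09·1 = 0.09, so R = e^0.09 = 1.0942
Risk-neutral probability p = (e^0.09 − 0.7788)/(1.2840 − 0.7788) = 0.3154/0.5052 = 0.6242
Terminal stock prices: S_u = 192.6, S_d = 116.8
Terminal payoffs (S − K): max(47.6, 0) = 47.6, max(-28.18, 0) = 0
Node 0 (S = 150): V_0 = e^(−0.09)·[0.6242·47.6038 + 0.3758·0.0000] = 27.1579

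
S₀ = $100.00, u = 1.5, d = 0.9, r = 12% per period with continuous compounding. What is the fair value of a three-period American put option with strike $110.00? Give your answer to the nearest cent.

Risk-neutral probability p = (e^0.12 − 0.9)/(1.5 − 0.9) = 0.2275/0.6000 = 0.3792
Terminal stock prices: S_uuu = 337.5, S_uud = 202.5, S_udd = 121.5, S_ddd = 72.9
Terminal payoffs (K − S): max(-227.5, 0) = 0, max(-92.5, 0) = 0, max(-11.5, 0) = 0, max(37.1, 0) = 37.1
Node uu (S = 225): continuation = e^(−0.12)·[0.3792·0.0000 + 0.6208·0.0000] = 0.0000; exercise value = 0.0000 ≤ continuation, so V_uu = 0.0000
Node ud (S = 135): continuation = e^(−0.12)·[0.3792·0.0000 + 0.6208·0.0000] = 0.0000; exercise value = 0.0000 ≤ continuation, so V_ud = 0.0000
Node dd (S = 81): continuation = e^(−0.12)·[0.3792·0.0000 + 0.6208·37.1000] = 20.4285; exercise value = 29.0000 > continuation, so V_dd = 29.0000 (exercise)
Node u (S = 150): continuation = e^(−0.12)·[0.3792·0.0000 + 0.6208·0.0000] = 0.0000; exercise value = 0.0000 ≤ continuation, so V_u = 0.0000
Node d (S = 90): continuation = e^(−0.12)·[0.3792·0.0000 + 0.6208·29.0000] = 15.9684; exercise value = 20.0000 > continuation, so V_d = 20.0000 (exercise)
Node 0 (S = 100): continuation = e^(−0.12)·[0.3792·0.0000 + 0.6208·20.0000] = 11.0127; exercise value = 10.0000 ≤ continuation, so V_0 = 11.0127

$11.01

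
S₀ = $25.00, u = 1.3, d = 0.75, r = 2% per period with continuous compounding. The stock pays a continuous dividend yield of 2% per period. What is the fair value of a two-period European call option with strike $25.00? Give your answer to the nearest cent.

Per-period risk-free factor R = e^0.02 = 1.0202; dividend-adjusted growth = e^(0.02−0.02) = 1.0000.
Risk-neutral probability p = (1.0000 − 0.75)/(1.3 − 0.75) = 0.2500/0.5500 = 0.4545
Terminal stock prices: S_uu = 42.25, S_ud = 24.38, S_dd = 14.06
Terminal payoffs (S − K): max(17.25, 0) = 17.25, max(-0.625, 0) = 0, max(-10.94, 0) = 0
Node u (S = 32.5): V_u = e^(−0.02)·[0.4545·17.2500 + 0.5455·0.0000] = 7.6856
Node d (S = 18.75): V_d = e^(−0.02)·[0.4545·0.0000 + 0.5455·0.0000] = 0.0000
Node 0 (S = 25): V_0 = e^(−0.02)·[0.4545·7.6856 + 0.5455·0.0000] = 3.4243

$3.42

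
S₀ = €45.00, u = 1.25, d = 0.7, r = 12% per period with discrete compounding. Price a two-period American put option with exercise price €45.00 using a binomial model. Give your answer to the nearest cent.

Risk-neutral probability p = (1 + 0.12 − 0.7)/(1.25 − 0.7) = 0.4200/0.5500 = 0.7636
Terminal stock prices: S_uu = 70.31, S_ud = 39.38, S_dd = 22.05
Terminal payoffs (K − S): max(-25.31, 0) = 0, max(5.625, 0) = 5.625, max(22.95, 0) = 22.95
Node u (S = 56.25): continuation = 1/1.12·[0.7636·0.0000 + 0.2364·5.6250] = 1.1871; exercise value = 0.0000 ≤ continuation, so V_u = 1.1871
Node d (S = 31.5): continuation = 1/1.12·[0.7636·5.6250 + 0.2364·22.9500] = 8.6786; exercise value = 13.5000 > continuation, so V_d = 13.5000 (exercise)
Node 0 (S = 45): continuation = 1/1.12·[0.7636·1.1871 + 0.2364·13.5000] = 3.6584; exercise value = 0.0000 ≤ continuation, so V_0 = 3.6584

€3.66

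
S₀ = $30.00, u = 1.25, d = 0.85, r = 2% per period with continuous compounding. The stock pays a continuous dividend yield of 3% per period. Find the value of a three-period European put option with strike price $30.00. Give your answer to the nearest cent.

$4.21

Per-period risk-free factor R = e^0.02 = 1.0202; dividend-adjusted growth = e^(0.02−0.03) = 0.9900.
Risk-neutral probability p = (0.9900 − 0.85)/(1.25 − 0.85) = 0.1400/0.4000 = 0.3501
Terminal stock prices: S_uuu = 58.59, S_uud = 39.84, S_udd = 27.09, S_ddd = 18.42
Terminal payoffs (K − S): max(-28.59, 0) = 0, max(-9.844, 0) = 0, max(2.906, 0) = 2.906, max(11.58, 0) = 11.58
Node uu (S = 46.88): V_uu = e^(−0.02)·[0.3501·0.0000 + 0.6499·0.0000] = 0.0000
Node ud (S = 31.88): V_ud = e^(−0.02)·[0.3501·0.0000 + 0.6499·2.9063] = 1.8513
Node dd (S = 21.67): V_dd = e^(−0.02)·[0.3501·2.9063 + 0.6499·11.5763] = 8.3716
Node u (S = 37.5): V_u = e^(−0.02)·[0.3501·0.0000 + 0.6499·1.8513] = 1.1793
Node d (S = 25.5): V_d = e^(−0.02)·[0.3501·1.8513 + 0.6499·8.3716] = 5.9681
Node 0 (S = 30): V_0 = e^(−0.02)·[0.3501·1.1793 + 0.6499·5.9681] = 4.2064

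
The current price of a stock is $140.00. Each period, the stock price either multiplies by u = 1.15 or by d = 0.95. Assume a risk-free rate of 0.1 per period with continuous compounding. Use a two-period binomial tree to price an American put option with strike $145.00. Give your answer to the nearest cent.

$5.00

Risk-neutral probability p = (e^0.1 − 0.95)/(1.15 − 0.95) = 0.1552/0.2000 = 0.7759
Terminal stock prices: S_uu = 185.1, S_ud = 152.9, S_dd = 126.3
Terminal payoffs (K − S): max(-40.15, 0) = 0, max(-7.95, 0) = 0, max(18.65, 0) = 18.65
Node u (S = 161): continuation = e^(−0.1)·[0.7759·0.0000 + 0.2241·0.0000] = 0.0000; exercise value = 0.0000 ≤ continuation, so V_u = 0.0000
Node d (S = 133): continuation = e^(−0.1)·[0.7759·0.0000 + 0.2241·18.6500] = 3.7825; exercise value = 12.0000 > continuation, so V_d = 12.0000 (exercise)
Node 0 (S = 140): continuation = e^(−0.1)·[0.7759·0.0000 + 0.2241·12.0000] = 2.4338; exercise value = 5.0000 > continuation, so V_0 = 5.0000 (exercise)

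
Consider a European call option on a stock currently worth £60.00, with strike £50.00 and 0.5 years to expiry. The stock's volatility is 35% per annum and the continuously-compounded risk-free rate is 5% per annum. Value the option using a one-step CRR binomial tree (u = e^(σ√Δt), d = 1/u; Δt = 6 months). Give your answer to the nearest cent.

£12.81

CRR parameters: u = e^(σ√Δt) = e^(0.35·√0.5) = 1.2808, d = 1/u = 0.7808
Per-period rate: rΔt = 0.05·0.5 = 0.025, so R = e^0.025 = 1.0253
Risk-neutral probability p = (e^0.025 − 0.7808)/(1.2808 − 0.7808) = 0.2446/0.5000 = 0.4891
Terminal stock prices: S_u = 76.85, S_d = 46.85
Terminal payoffs (S − K): max(26.85, 0) = 26.85, max(-3.154, 0) = 0
Node 0 (S = 60): V_0 = e^(−0.025)·[0.4891·26.8482 + 0.5109·0.0000] = 12.8064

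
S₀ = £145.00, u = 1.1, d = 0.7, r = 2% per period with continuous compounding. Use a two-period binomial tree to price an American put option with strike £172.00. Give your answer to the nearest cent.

£27.00

Risk-neutral probability p = (e^0.02 − 0.7)/(1.1 − 0.7) = 0.3202/0.4000 = 0.8005
Terminal stock prices: S_uu = 175.5, S_ud = 111.6, S_dd = 71.05
Terminal payoffs (K − S): max(-3.45, 0) = 0, max(60.35, 0) = 60.35, max(101, 0) = 101
Node u (S = 159.5): continuation = e^(−0.02)·[0.8005·0.0000 + 0.1995·60.3500] = 11.8012; exercise value = 12.5000 > continuation, so V_u = 12.5000 (exercise)
Node d (S = 101.5): continuation = e^(−0.02)·[0.8005·60.3500 + 0.1995·100.9500] = 67.0942; exercise value = 70.5000 > continuation, so V_d = 70.5000 (exercise)
Node 0 (S = 145): continuation = e^(−0.02)·[0.8005·12.5000 + 0.1995·70.5000] = 23.5942; exercise value = 27.0000 > continuation, so V_0 = 27.0000 (exercise)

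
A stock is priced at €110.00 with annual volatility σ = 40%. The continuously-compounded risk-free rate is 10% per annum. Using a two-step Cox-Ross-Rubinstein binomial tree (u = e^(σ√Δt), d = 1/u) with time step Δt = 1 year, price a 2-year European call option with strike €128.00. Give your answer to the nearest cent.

€26.80

CRR parameters: u = e^(σ√Δt) = e^(0.4·√1) = 1.4918, d = 1/u = 0.6703
Per-period rate: rΔt = 0.1·1 = 0.1, so R = e^0.1 = 1.1052
Risk-neutral probability p = (e^0.1 − 0.6703)/(1.4918 − 0.6703) = 0.4349/0.8215 = 0.5293
Terminal stock prices: S_uu = 244.8, S_ud = 110, S_dd = 49.43
Terminal payoffs (S − K): max(116.8, 0) = 116.8, max(-18, 0) = 0, max(-78.57, 0) = 0
Node u (S = 164.1): V_u = e^(−0.1)·[0.5293·116.8095 + 0.4707·0.0000] = 55.9473
Node d (S = 73.74): V_d = e^(−0.1)·[0.5293·0.0000 + 0.4707·0.0000] = 0.0000
Node 0 (S = 110): V_0 = e^(−0.1)·[0.5293·55.9473 + 0.4707·0.0000] = 26.7966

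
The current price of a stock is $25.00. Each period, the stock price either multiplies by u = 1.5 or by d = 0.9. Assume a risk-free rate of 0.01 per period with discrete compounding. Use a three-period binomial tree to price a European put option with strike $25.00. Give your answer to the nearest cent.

Risk-neutral probability p = (1 + 0.01 − 0.9)/(1.5 − 0.9) = 0.1100/0.6000 = 0.1833
Terminal stock prices: S_uuu = 84.38, S_uud = 50.62, S_udd = 30.38, S_ddd = 18.23
Terminal payoffs (K − S): max(-59.38, 0) = 0, max(-25.62, 0) = 0, max(-5.375, 0) = 0, max(6.775, 0) = 6.775
Node uu (S = 56.25): V_uu = 1/1.01·[0.1833·0.0000 + 0.8167·0.0000] = 0.0000
Node ud (S = 33.75): V_ud = 1/1.01·[0.1833·0.0000 + 0.8167·0.0000] = 0.0000
Node dd (S = 20.25): V_dd = 1/1.01·[0.1833·0.0000 + 0.8167·6.7750] = 5.4781
Node u (S = 37.5): V_u = 1/1.01·[0.1833·0.0000 + 0.8167·0.0000] = 0.0000
Node d (S = 22.5): V_d = 1/1.01·[0.1833·0.0000 + 0.8167·5.4781] = 4.4295
Node 0 (S = 25): V_0 = 1/1.01·[0.1833·0.0000 + 0.8167·4.4295] = 3.5816

$3.58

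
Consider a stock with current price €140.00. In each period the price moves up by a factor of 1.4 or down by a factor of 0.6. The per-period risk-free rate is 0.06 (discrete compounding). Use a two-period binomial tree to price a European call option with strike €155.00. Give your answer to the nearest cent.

Risk-neutral probability p = (1 + 0.06 − 0.6)/(1.4 − 0.6) = 0.4600/0.8000 = 0.5750
Terminal stock prices: S_uu = 274.4, S_ud = 117.6, S_dd = 50.4
Terminal payoffs (S − K): max(119.4, 0) = 119.4, max(-37.4, 0) = 0, max(-104.6, 0) = 0
Node u (S = 196): V_u = 1/1.06·[0.5750·119.4000 + 0.4250·0.0000] = 64.7689
Node d (S = 84): V_d = 1/1.06·[0.5750·0.0000 + 0.4250·0.0000] = 0.0000
Node 0 (S = 140): V_0 = 1/1.06·[0.5750·64.7689 + 0.4250·0.0000] = 35.1341

€35.13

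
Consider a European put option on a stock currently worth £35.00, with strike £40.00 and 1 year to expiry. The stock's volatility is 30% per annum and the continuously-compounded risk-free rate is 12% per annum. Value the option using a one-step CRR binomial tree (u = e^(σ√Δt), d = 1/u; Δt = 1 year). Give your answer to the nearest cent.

CRR parameters: u = e^(σ√Δt) = e^(0.3·√1) = 1.3499, d = 1/u = 0.7408
Per-period rate: rΔt = 0.12·1 = 0.12, so R = e^0.12 = 1.1275
Risk-neutral probability p = (e^0.12 − 0.7408)/(1.3499 − 0.7408) = 0.3867/0.6090 = 0.6349
Terminal stock prices: S_u = 47.25, S_d = 25.93
Terminal payoffs (K − S): max(-7.245, 0) = 0, max(14.07, 0) = 14.07
Node 0 (S = 35): V_0 = e^(−0.12)·[0.6349·0.0000 + 0.3651·14.0714] = 4.5565

£4.56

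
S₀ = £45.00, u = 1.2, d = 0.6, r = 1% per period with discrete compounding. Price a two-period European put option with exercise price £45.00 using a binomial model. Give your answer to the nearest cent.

Risk-neutral probability p = (1 + 0.01 − 0.6)/(1.2 − 0.6) = 0.4100/0.6000 = 0.6833
Terminal stock prices: S_uu = 64.8, S_ud = 32.4, S_dd = 16.2
Terminal payoffs (K − S): max(-19.8, 0) = 0, max(12.6, 0) = 12.6, max(28.8, 0) = 28.8
Node u (S = 54): V_u = 1/1.01·[0.6833·0.0000 + 0.3167·12.6000] = 3.9505
Node d (S = 27): V_d = 1/1.01·[0.6833·12.6000 + 0.3167·28.8000] = 17.5545
Node 0 (S = 45): V_0 = 1/1.01·[0.6833·3.9505 + 0.3167·17.5545] = 8.1766

£8.18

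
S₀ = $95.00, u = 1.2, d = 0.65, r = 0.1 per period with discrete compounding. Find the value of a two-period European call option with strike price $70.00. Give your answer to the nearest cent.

$37.96

Risk-neutral probability p = (1 + 0.1 − 0.65)/(1.2 − 0.65) = 0.4500/0.5500 = 0.8182
Terminal stock prices: S_uu = 136.8, S_ud = 74.1, S_dd = 40.14
Terminal payoffs (S − K): max(66.8, 0) = 66.8, max(4.1, 0) = 4.1, max(-29.86, 0) = 0
Node u (S = 114): V_u = 1/1.1·[0.8182·66.8000 + 0.1818·4.1000] = 50.3636
Node d (S = 61.75): V_d = 1/1.1·[0.8182·4.1000 + 0.1818·0.0000] = 3.0496
Node 0 (S = 95): V_0 = 1/1.1·[0.8182·50.3636 + 0.1818·3.0496] = 37.9646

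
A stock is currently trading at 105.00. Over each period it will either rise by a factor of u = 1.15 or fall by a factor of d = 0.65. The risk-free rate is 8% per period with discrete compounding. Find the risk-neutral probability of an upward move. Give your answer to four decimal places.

p = 0.8600

Risk-neutral probability p = (1 + 0.08 − 0.65)/(1.15 − 0.65) = 0.4300/0.5000 = 0.8600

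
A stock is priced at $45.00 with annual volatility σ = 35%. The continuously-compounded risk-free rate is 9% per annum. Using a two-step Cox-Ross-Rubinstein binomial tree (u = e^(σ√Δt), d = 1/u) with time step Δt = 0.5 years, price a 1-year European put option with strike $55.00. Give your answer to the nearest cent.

CRR parameters: u = e^(σ√Δt) = e^(0.35·√0.5) = 1.2808, d = 1/u = 0.7808
Per-period rate: rΔt = 0.09·0.5 = 0.045, so R = e^0.045 = 1.0460
Risk-neutral probability p = (e^0.045 − 0.7808)/(1.2808 − 0.7808) = 0.2653/0.5000 = 0.5305
Terminal stock prices: S_uu = 73.82, S_ud = 45, S_dd = 27.43
Terminal payoffs (K − S): max(-18.82, 0) = 0, max(10, 0) = 10, max(27.57, 0) = 27.57
Node u (S = 57.64): V_u = e^(−0.045)·[0.5305·0.0000 + 0.4695·10.0000] = 4.4885
Node d (S = 35.13): V_d = e^(−0.045)·[0.5305·10.0000 + 0.4695·27.5686] = 17.4457
Node 0 (S = 45): V_0 = e^(−0.045)·[0.5305·4.4885 + 0.4695·17.4457] = 10.1068

$10.11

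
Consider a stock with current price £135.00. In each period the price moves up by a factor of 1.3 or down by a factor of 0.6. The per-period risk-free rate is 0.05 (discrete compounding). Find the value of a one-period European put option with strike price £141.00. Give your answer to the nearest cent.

£20.41

Risk-neutral probability p = (1 + 0.05 − 0.6)/(1.3 − 0.6) = 0.4500/0.7000 = 0.6429
Terminal stock prices: S_u = 175.5, S_d = 81
Terminal payoffs (K − S): max(-34.5, 0) = 0, max(60, 0) = 60
Node 0 (S = 135): V_0 = 1/1.05·[0.6429·0.0000 + 0.3571·60.0000] = 20.4082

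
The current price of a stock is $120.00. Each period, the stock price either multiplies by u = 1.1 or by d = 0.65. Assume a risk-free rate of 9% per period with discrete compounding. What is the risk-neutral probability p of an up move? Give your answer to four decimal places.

p = 0.9778

Risk-neutral probability p = (1 + 0.09 − 0.65)/(1.1 − 0.65) = 0.4400/0.4500 = 0.9778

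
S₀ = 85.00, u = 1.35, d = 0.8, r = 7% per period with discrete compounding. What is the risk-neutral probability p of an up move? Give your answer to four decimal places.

p = 0.4909

Risk-neutral probability p = (1 + 0.07 − 0.8)/(1.35 − 0.8) = 0.2700/0.5500 = 0.4909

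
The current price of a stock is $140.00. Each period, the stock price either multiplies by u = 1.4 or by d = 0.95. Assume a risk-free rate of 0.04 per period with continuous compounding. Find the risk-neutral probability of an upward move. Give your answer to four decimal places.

p = 0.2018

Risk-neutral probability p = (e^0.04 − 0.95)/(1.4 − 0.95) = 0.0908/0.4500 = 0.2018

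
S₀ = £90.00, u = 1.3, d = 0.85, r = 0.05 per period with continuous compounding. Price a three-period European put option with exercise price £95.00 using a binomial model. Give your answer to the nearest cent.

£9.47

Risk-neutral probability p = (e^0.05 − 0.85)/(1.3 − 0.85) = 0.2013/0.4500 = 0.4473
Terminal stock prices: S_uuu = 197.7, S_uud = 129.3, S_udd = 84.53, S_ddd = 55.27
Terminal payoffs (K − S): max(-102.7, 0) = 0, max(-34.29, 0) = 0, max(10.47, 0) = 10.47, max(39.73, 0) = 39.73
Node uu (S = 152.1): V_uu = e^(−0.05)·[0.4473·0.0000 + 0.5527·0.0000] = 0.0000
Node ud (S = 99.45): V_ud = e^(−0.05)·[0.4473·0.0000 + 0.5527·10.4675] = 5.5035
Node dd (S = 65.02): V_dd = e^(−0.05)·[0.4473·10.4675 + 0.5527·39.7288] = 25.3418
Node u (S = 117): V_u = e^(−0.05)·[0.4473·0.0000 + 0.5527·5.5035] = 2.8936
Node d (S = 76.5): V_d = e^(−0.05)·[0.4473·5.5035 + 0.5527·25.3418] = 15.6656
Node 0 (S = 90): V_0 = e^(−0.05)·[0.4473·2.8936 + 0.5527·15.6656] = 9.4677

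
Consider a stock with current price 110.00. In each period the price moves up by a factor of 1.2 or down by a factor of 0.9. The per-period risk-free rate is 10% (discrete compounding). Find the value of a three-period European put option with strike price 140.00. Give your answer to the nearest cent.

7.19

Risk-neutral probability p = (1 + 0.1 − 0.9)/(1.2 − 0.9) = 0.2000/0.3000 = 0.6667
Terminal stock prices: S_uuu = 190.1, S_uud = 142.6, S_udd = 106.9, S_ddd = 80.19
Terminal payoffs (K − S): max(-50.08, 0) = 0, max(-2.56, 0) = 0, max(33.08, 0) = 33.08, max(59.81, 0) = 59.81
Node uu (S = 158.4): V_uu = 1/1.1·[0.6667·0.0000 + 0.3333·0.0000] = 0.0000
Node ud (S = 118.8): V_ud = 1/1.1·[0.6667·0.0000 + 0.3333·33.0800] = 10.0242
Node dd (S = 89.1): V_dd = 1/1.1·[0.6667·33.0800 + 0.3333·59.8100] = 38.1727
Node u (S = 132): V_u = 1/1.1·[0.6667·0.0000 + 0.3333·10.0242] = 3.0376
Node d (S = 99): V_d = 1/1.1·[0.6667·10.0242 + 0.3333·38.1727] = 17.6428
Node 0 (S = 110): V_0 = 1/1.1·[0.6667·3.0376 + 0.3333·17.6428] = 7.1873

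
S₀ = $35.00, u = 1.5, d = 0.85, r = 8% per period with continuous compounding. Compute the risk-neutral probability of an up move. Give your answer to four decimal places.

Risk-neutral probability p = (e^0.08 − 0.85)/(1.5 − 0.85) = 0.2333/0.6500 = 0.3589

p = 0.3589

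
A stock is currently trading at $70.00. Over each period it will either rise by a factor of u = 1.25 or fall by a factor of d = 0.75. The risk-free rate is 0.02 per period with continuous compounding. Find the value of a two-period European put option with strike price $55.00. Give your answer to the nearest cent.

Risk-neutral probability p = (e^0.02 − 0.75)/(1.25 − 0.75) = 0.2702/0.5000 = 0.5404
Terminal stock prices: S_uu = 109.4, S_ud = 65.62, S_dd = 39.38
Terminal payoffs (K − S): max(-54.38, 0) = 0, max(-10.62, 0) = 0, max(15.62, 0) = 15.62
Node u (S = 87.5): V_u = e^(−0.02)·[0.5404·0.0000 + 0.4596·0.0000] = 0.0000
Node d (S = 52.5): V_d = e^(−0.02)·[0.5404·0.0000 + 0.4596·15.6250] = 7.0390
Node 0 (S = 70): V_0 = e^(−0.02)·[0.5404·0.0000 + 0.4596·7.0390] = 3.1711

$3.17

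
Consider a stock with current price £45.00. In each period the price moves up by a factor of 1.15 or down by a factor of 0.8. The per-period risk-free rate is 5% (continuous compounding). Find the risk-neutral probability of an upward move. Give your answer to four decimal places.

Risk-neutral probability p = (e^0.05 − 0.8)/(1.15 − 0.8) = 0.2513/0.3500 = 0.7179

p = 0.7179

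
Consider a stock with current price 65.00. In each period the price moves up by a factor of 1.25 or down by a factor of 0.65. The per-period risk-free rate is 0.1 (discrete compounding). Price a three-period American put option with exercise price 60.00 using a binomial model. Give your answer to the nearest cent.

5.15

Risk-neutral probability p = (1 + 0.1 − 0.65)/(1.25 − 0.65) = 0.4500/0.6000 = 0.7500
Terminal stock prices: S_uuu = 127, S_uud = 66.02, S_udd = 34.33, S_ddd = 17.85
Terminal payoffs (K − S): max(-66.95, 0) = 0, max(-6.016, 0) = 0, max(25.67, 0) = 25.67, max(42.15, 0) = 42.15
Node uu (S = 101.6): continuation = 1/1.1·[0.7500·0.0000 + 0.2500·0.0000] = 0.0000; exercise value = 0.0000 ≤ continuation, so V_uu = 0.0000
Node ud (S = 52.81): continuation = 1/1.1·[0.7500·0.0000 + 0.2500·25.6719] = 5.8345; exercise value = 7.1875 > continuation, so V_ud = 7.1875 (exercise)
Node dd (S = 27.46): continuation = 1/1.1·[0.7500·25.6719 + 0.2500·42.1494] = 27.0830; exercise value = 32.5375 > continuation, so V_dd = 32.5375 (exercise)
Node u (S = 81.25): continuation = 1/1.1·[0.7500·0.0000 + 0.2500·7.1875] = 1.6335; exercise value = 0.0000 ≤ continuation, so V_u = 1.6335
Node d (S = 42.25): continuation = 1/1.1·[0.7500·7.1875 + 0.2500·32.5375] = 12.2955; exercise value = 17.7500 > continuation, so V_d = 17.7500 (exercise)
Node 0 (S = 65): continuation = 1/1.1·[0.7500·1.6335 + 0.2500·17.7500] = 5.1479; exercise value = 0.0000 ≤ continuation, so V_0 = 5.1479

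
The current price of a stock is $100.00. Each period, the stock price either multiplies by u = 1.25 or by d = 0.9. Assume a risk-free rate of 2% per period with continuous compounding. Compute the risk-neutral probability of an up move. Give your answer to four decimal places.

Risk-neutral probability p = (e^0.02 − 0.9)/(1.25 − 0.9) = 0.1202/0.3500 = 0.3434

p = 0.3434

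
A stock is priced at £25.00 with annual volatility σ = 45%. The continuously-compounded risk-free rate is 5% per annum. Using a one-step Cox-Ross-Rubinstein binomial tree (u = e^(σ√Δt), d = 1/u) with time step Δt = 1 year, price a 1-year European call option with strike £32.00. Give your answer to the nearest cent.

£3.05

CRR parameters: u = e^(σ√Δt) = e^(0.45·√1) = 1.5683, d = 1/u = 0.6376
Per-period rate: rΔt = 0.05·1 = 0.05, so R = e^0.05 = 1.0513
Risk-neutral probability p = (e^0.05 − 0.6376)/(1.5683 − 0.6376) = 0.4136/0.9307 = 0.4445
Terminal stock prices: S_u = 39.21, S_d = 15.94
Terminal payoffs (S − K): max(7.208, 0) = 7.208, max(-16.06, 0) = 0
Node 0 (S = 25): V_0 = e^(−0.05)·[0.4445·7.2078 + 0.5555·0.0000] = 3.0473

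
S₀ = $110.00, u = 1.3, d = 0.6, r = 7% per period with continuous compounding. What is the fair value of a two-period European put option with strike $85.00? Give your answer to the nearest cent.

Risk-neutral probability p = (e^0.07 − 0.6)/(1.3 − 0.6) = 0.4725/0.7000 = 0.6750
Terminal stock prices: S_uu = 185.9, S_ud = 85.8, S_dd = 39.6
Terminal payoffs (K − S): max(-100.9, 0) = 0, max(-0.8, 0) = 0, max(45.4, 0) = 45.4
Node u (S = 143): V_u = e^(−0.07)·[0.6750·0.0000 + 0.3250·0.0000] = 0.0000
Node d (S = 66): V_d = e^(−0.07)·[0.6750·0.0000 + 0.3250·45.4000] = 13.7570
Node 0 (S = 110): V_0 = e^(−0.07)·[0.6750·0.0000 + 0.3250·13.7570] = 4.1686

$4.17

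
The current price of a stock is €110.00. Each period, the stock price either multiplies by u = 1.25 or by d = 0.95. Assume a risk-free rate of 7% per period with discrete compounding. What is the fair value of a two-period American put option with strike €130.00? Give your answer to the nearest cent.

€20.00

Risk-neutral probability p = (1 + 0.07 − 0.95)/(1.25 − 0.95) = 0.1200/0.3000 = 0.4000
Terminal stock prices: S_uu = 171.9, S_ud = 130.6, S_dd = 99.27
Terminal payoffs (K − S): max(-41.88, 0) = 0, max(-0.625, 0) = 0, max(30.73, 0) = 30.73
Node u (S = 137.5): continuation = 1/1.07·[0.4000·0.0000 + 0.6000·0.0000] = 0.0000; exercise value = 0.0000 ≤ continuation, so V_u = 0.0000
Node d (S = 104.5): continuation = 1/1.07·[0.4000·0.0000 + 0.6000·30.7250] = 17.2290; exercise value = 25.5000 > continuation, so V_d = 25.5000 (exercise)
Node 0 (S = 110): continuation = 1/1.07·[0.4000·0.0000 + 0.6000·25.5000] = 14.2991; exercise value = 20.0000 > continuation, so V_0 = 20.0000 (exercise)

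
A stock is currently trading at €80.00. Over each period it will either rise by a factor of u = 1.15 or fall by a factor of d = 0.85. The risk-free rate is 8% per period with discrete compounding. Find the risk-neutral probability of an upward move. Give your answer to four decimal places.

Risk-neutral probability p = (1 + 0.08 − 0.85)/(1.15 − 0.85) = 0.2300/0.3000 = 0.7667

p = 0.7667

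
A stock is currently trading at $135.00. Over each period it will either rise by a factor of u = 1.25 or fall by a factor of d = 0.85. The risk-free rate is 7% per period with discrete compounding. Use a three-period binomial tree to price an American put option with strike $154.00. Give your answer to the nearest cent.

Risk-neutral probability p = (1 + 0.07 − 0.85)/(1.25 − 0.85) = 0.2200/0.4000 = 0.5500
Terminal stock prices: S_uuu = 263.7, S_uud = 179.3, S_udd = 121.9, S_ddd = 82.91
Terminal payoffs (K − S): max(-109.7, 0) = 0, max(-25.3, 0) = 0, max(32.08, 0) = 32.08, max(71.09, 0) = 71.09
Node uu (S = 210.9): continuation = 1/1.07·[0.5500·0.0000 + 0.4500·0.0000] = 0.0000; exercise value = 0.0000 ≤ continuation, so V_uu = 0.0000
Node ud (S = 143.4): continuation = 1/1.07·[0.5500·0.0000 + 0.4500·32.0781] = 13.4908; exercise value = 10.5625 ≤ continuation, so V_ud = 13.4908
Node dd (S = 97.54): continuation = 1/1.07·[0.5500·32.0781 + 0.4500·71.0931] = 46.3877; exercise value = 56.4625 > continuation, so V_dd = 56.4625 (exercise)
Node u (S = 168.8): continuation = 1/1.07·[0.5500·0.0000 + 0.4500·13.4908] = 5.6737; exercise value = 0.0000 ≤ continuation, so V_u = 5.6737
Node d (S = 114.8): continuation = 1/1.07·[0.5500·13.4908 + 0.4500·56.4625] = 30.6804; exercise value = 39.2500 > continuation, so V_d = 39.2500 (exercise)
Node 0 (S = 135): continuation = 1/1.07·[0.5500·5.6737 + 0.4500·39.2500] = 19.4234; exercise value = 19.0000 ≤ continuation, so V_0 = 19.4234

$19.42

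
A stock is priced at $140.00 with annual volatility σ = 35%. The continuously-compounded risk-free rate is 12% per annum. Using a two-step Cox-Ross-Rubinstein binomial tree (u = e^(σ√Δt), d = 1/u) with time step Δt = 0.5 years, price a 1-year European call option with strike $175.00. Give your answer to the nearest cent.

$15.32

CRR parameters: u = e^(σ√Δt) = e^(0.35·√0.5) = 1.2808, d = 1/u = 0.7808
Per-period rate: rΔt = 0.12·0.5 = 0.06, so R = e^0.06 = 1.0618
Risk-neutral probability p = (e^0.06 − 0.7808)/(1.2808 − 0.7808) = 0.2811/0.5000 = 0.5621
Terminal stock prices: S_uu = 229.7, S_ud = 140, S_dd = 85.34
Terminal payoffs (S − K): max(54.66, 0) = 54.66, max(-35, 0) = 0, max(-89.66, 0) = 0
Node u (S = 179.3): V_u = e^(−0.06)·[0.5621·54.6640 + 0.4379·0.0000] = 28.9375
Node d (S = 109.3): V_d = e^(−0.06)·[0.5621·0.0000 + 0.4379·0.0000] = 0.0000
Node 0 (S = 140): V_0 = e^(−0.06)·[0.5621·28.9375 + 0.4379·0.0000] = 15.3186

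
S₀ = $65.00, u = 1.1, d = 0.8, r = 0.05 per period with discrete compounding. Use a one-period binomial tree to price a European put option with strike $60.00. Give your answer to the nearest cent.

Risk-neutral probability p = (1 + 0.05 − 0.8)/(1.1 − 0.8) = 0.2500/0.3000 = 0.8333
Terminal stock prices: S_u = 71.5, S_d = 52
Terminal payoffs (K − S): max(-11.5, 0) = 0, max(8, 0) = 8
Node 0 (S = 65): V_0 = 1/1.05·[0.8333·0.0000 + 0.1667·8.0000] = 1.2698

$1.27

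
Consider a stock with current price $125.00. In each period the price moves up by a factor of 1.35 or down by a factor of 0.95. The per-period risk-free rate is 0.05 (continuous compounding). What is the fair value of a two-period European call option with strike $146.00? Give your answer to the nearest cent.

$9.64

Risk-neutral probability p = (e^0.05 − 0.95)/(1.35 − 0.95) = 0.1013/0.4000 = 0.2532
Terminal stock prices: S_uu = 227.8, S_ud = 160.3, S_dd = 112.8
Terminal payoffs (S − K): max(81.81, 0) = 81.81, max(14.31, 0) = 14.31, max(-33.19, 0) = 0
Node u (S = 168.8): V_u = e^(−0.05)·[0.2532·81.8125 + 0.7468·14.3125] = 29.8705
Node d (S = 118.8): V_d = e^(−0.05)·[0.2532·14.3125 + 0.7468·0.0000] = 3.4469
Node 0 (S = 125): V_0 = e^(−0.05)·[0.2532·29.8705 + 0.7468·3.4469] = 9.6424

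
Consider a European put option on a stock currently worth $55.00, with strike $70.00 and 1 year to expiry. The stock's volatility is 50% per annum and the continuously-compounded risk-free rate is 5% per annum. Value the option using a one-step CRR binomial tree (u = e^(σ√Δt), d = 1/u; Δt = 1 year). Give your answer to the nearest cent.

$19.98

CRR parameters: u = e^(σ√Δt) = e^(0.5·√1) = 1.6487, d = 1/u = 0.6065
Per-period rate: rΔt = 0.05·1 = 0.05, so R = e^0.05 = 1.0513
Risk-neutral probability p = (e^0.05 − 0.6065)/(1.6487 − 0.6065) = 0.4447/1.0422 = 0.4267
Terminal stock prices: S_u = 90.68, S_d = 33.36
Terminal payoffs (K − S): max(-20.68, 0) = 0, max(36.64, 0) = 36.64
Node 0 (S = 55): V_0 = e^(−0.05)·[0.4267·0.0000 + 0.5733·36.6408] = 19.9804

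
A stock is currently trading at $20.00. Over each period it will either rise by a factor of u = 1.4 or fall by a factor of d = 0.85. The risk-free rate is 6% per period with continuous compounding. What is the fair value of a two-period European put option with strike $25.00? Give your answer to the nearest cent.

$4.04

Risk-neutral probability p = (e^0.06 − 0.85)/(1.4 − 0.85) = 0.2118/0.5500 = 0.3852
Terminal stock prices: S_uu = 39.2, S_ud = 23.8, S_dd = 14.45
Terminal payoffs (K − S): max(-14.2, 0) = 0, max(1.2, 0) = 1.2, max(10.55, 0) = 10.55
Node u (S = 28): V_u = e^(−0.06)·[0.3852·0.0000 + 0.6148·1.2000] = 0.6948
Node d (S = 17): V_d = e^(−0.06)·[0.3852·1.2000 + 0.6148·10.5500] = 6.5441
Node 0 (S = 20): V_0 = e^(−0.06)·[0.3852·0.6948 + 0.6148·6.5441] = 4.0413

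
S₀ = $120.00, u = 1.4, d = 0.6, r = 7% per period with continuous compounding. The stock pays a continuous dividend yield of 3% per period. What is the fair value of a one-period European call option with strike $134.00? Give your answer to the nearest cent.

Per-period risk-free factor R = e^0.07 = 1.0725; dividend-adjusted growth = e^(0.07−0.03) = 1.0408.
Risk-neutral probability p = (1.0408 − 0.6)/(1.4 − 0.6) = 0.4408/0.8000 = 0.5510
Terminal stock prices: S_u = 168, S_d = 72
Terminal payoffs (S − K): max(34, 0) = 34, max(-62, 0) = 0
Node 0 (S = 120): V_0 = e^(−0.07)·[0.5510·34.0000 + 0.4490·0.0000] = 17.4679

$17.47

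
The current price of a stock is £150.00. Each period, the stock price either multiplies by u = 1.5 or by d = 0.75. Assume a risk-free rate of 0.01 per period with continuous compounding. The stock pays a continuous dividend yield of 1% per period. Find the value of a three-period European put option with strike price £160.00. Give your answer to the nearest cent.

£42.23

Per-period risk-free factor R = e^0.01 = 1.0101; dividend-adjusted growth = e^(0.01−0.01) = 1.0000.
Risk-neutral probability p = (1.0000 − 0.75)/(1.5 − 0.75) = 0.2500/0.7500 = 0.3333
Terminal stock prices: S_uuu = 506.2, S_uud = 253.1, S_udd = 126.6, S_ddd = 63.28
Terminal payoffs (K − S): max(-346.2, 0) = 0, max(-93.12, 0) = 0, max(33.44, 0) = 33.44, max(96.72, 0) = 96.72
Node uu (S = 337.5): V_uu = e^(−0.01)·[0.3333·0.0000 + 0.6667·0.0000] = 0.0000
Node ud (S = 168.8): V_ud = e^(−0.01)·[0.3333·0.0000 + 0.6667·33.4375] = 22.0699
Node dd (S = 84.38): V_dd = e^(−0.01)·[0.3333·33.4375 + 0.6667·96.7188] = 74.8725
Node u (S = 225): V_u = e^(−0.01)·[0.3333·0.0000 + 0.6667·22.0699] = 14.5668
Node d (S = 112.5): V_d = e^(−0.01)·[0.3333·22.0699 + 0.6667·74.8725] = 56.7018
Node 0 (S = 150): V_0 = e^(−0.01)·[0.3333·14.5668 + 0.6667·56.7018] = 42.2324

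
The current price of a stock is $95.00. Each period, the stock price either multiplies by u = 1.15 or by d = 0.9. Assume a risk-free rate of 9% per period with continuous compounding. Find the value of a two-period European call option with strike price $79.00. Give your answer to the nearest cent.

$29.10

Risk-neutral probability p = (e^0.09 − 0.9)/(1.15 − 0.9) = 0.1942/0.2500 = 0.7767
Terminal stock prices: S_uu = 125.6, S_ud = 98.32, S_dd = 76.95
Terminal payoffs (S − K): max(46.64, 0) = 46.64, max(19.32, 0) = 19.32, max(-2.05, 0) = 0
Node u (S = 109.2): V_u = e^(−0.09)·[0.7767·46.6375 + 0.2233·19.3250] = 37.0494
Node d (S = 85.5): V_d = e^(−0.09)·[0.7767·19.3250 + 0.2233·0.0000] = 13.7178
Node 0 (S = 95): V_0 = e^(−0.09)·[0.7767·37.0494 + 0.2233·13.7178] = 29.0990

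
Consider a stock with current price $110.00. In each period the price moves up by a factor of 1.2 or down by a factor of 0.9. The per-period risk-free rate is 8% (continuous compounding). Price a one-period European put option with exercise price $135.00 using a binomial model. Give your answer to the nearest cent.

$14.62

Risk-neutral probability p = (e^0.08 − 0.9)/(1.2 − 0.9) = 0.1833/0.3000 = 0.6110
Terminal stock prices: S_u = 132, S_d = 99
Terminal payoffs (K − S): max(3, 0) = 3, max(36, 0) = 36
Node 0 (S = 110): V_0 = e^(−0.08)·[0.6110·3.0000 + 0.3890·36.0000] = 14.6207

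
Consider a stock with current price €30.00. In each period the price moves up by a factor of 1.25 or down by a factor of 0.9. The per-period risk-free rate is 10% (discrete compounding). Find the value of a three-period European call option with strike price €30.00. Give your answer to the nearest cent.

€7.94

Risk-neutral probability p = (1 + 0.1 − 0.9)/(1.25 − 0.9) = 0.2000/0.3500 = 0.5714
Terminal stock prices: S_uuu = 58.59, S_uud = 42.19, S_udd = 30.38, S_ddd = 21.87
Terminal payoffs (S − K): max(28.59, 0) = 28.59, max(12.19, 0) = 12.19, max(0.375, 0) = 0.375, max(-8.13, 0) = 0
Node uu (S = 46.88): V_uu = 1/1.1·[0.5714·28.5938 + 0.4286·12.1875] = 19.6023
Node ud (S = 33.75): V_ud = 1/1.1·[0.5714·12.1875 + 0.4286·0.3750] = 6.4773
Node dd (S = 24.3): V_dd = 1/1.1·[0.5714·0.3750 + 0.4286·0.0000] = 0.1948
Node u (S = 37.5): V_u = 1/1.1·[0.5714·19.6023 + 0.4286·6.4773] = 12.7066
Node d (S = 27): V_d = 1/1.1·[0.5714·6.4773 + 0.4286·0.1948] = 3.4407
Node 0 (S = 30): V_0 = 1/1.1·[0.5714·12.7066 + 0.4286·3.4407] = 7.9414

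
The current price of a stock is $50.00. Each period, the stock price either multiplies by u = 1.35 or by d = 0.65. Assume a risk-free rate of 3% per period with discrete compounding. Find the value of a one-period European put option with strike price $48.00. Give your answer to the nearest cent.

Risk-neutral probability p = (1 + 0.03 − 0.65)/(1.35 − 0.65) = 0.3800/0.7000 = 0.5429
Terminal stock prices: S_u = 67.5, S_d = 32.5
Terminal payoffs (K − S): max(-19.5, 0) = 0, max(15.5, 0) = 15.5
Node 0 (S = 50): V_0 = 1/1.03·[0.5429·0.0000 + 0.4571·15.5000] = 6.8793

$6.88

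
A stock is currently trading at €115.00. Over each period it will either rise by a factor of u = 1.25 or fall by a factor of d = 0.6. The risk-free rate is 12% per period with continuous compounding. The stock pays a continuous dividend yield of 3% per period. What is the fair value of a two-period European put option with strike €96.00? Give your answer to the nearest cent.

€5.26

Per-period risk-free factor R = e^0.12 = 1.1275; dividend-adjusted growth = e^(0.12−0.03) = 1.0942.
Risk-neutral probability p = (1.0942 − 0.6)/(1.25 − 0.6) = 0.4942/0.6500 = 0.7603
Terminal stock prices: S_uu = 179.7, S_ud = 86.25, S_dd = 41.4
Terminal payoffs (K − S): max(-83.69, 0) = 0, max(9.75, 0) = 9.75, max(54.6, 0) = 54.6
Node u (S = 143.8): V_u = e^(−0.12)·[0.7603·0.0000 + 0.2397·9.7500] = 2.0731
Node d (S = 69): V_d = e^(−0.12)·[0.7603·9.7500 + 0.2397·54.6000] = 18.1836
Node 0 (S = 115): V_0 = e^(−0.12)·[0.7603·2.0731 + 0.2397·18.1836] = 5.2641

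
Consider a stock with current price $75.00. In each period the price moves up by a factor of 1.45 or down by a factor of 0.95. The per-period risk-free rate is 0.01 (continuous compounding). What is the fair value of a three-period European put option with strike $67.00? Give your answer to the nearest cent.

Risk-neutral probability p = (e^0.01 − 0.95)/(1.45 − 0.95) = 0.0601/0.5000 = 0.1201
Terminal stock prices: S_uuu = 228.6, S_uud = 149.8, S_udd = 98.15, S_ddd = 64.3
Terminal payoffs (K − S): max(-161.6, 0) = 0, max(-82.8, 0) = 0, max(-31.15, 0) = 0, max(2.697, 0) = 2.697
Node uu (S = 157.7): V_uu = e^(−0.01)·[0.1201·0.0000 + 0.8799·0.0000] = 0.0000
Node ud (S = 103.3): V_ud = e^(−0.01)·[0.1201·0.0000 + 0.8799·0.0000] = 0.0000
Node dd (S = 67.69): V_dd = e^(−0.01)·[0.1201·0.0000 + 0.8799·2.6969] = 2.3494
Node u (S = 108.8): V_u = e^(−0.01)·[0.1201·0.0000 + 0.8799·0.0000] = 0.0000
Node d (S = 71.25): V_d = e^(−0.01)·[0.1201·0.0000 + 0.8799·2.3494] = 2.0466
Node 0 (S = 75): V_0 = e^(−0.01)·[0.1201·0.0000 + 0.8799·2.0466] = 1.7829

$1.78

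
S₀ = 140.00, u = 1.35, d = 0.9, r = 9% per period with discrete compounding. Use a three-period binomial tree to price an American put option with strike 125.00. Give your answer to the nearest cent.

Risk-neutral probability p = (1 + 0.09 − 0.9)/(1.35 − 0.9) = 0.1900/0.4500 = 0.4222
Terminal stock prices: S_uuu = 344.5, S_uud = 229.6, S_udd = 153.1, S_ddd = 102.1
Terminal payoffs (K − S): max(-219.5, 0) = 0, max(-104.6, 0) = 0, max(-28.09, 0) = 0, max(22.94, 0) = 22.94
Node uu (S = 255.2): continuation = 1/1.09·[0.4222·0.0000 + 0.5778·0.0000] = 0.0000; exercise value = 0.0000 ≤ continuation, so V_uu = 0.0000
Node ud (S = 170.1): continuation = 1/1.09·[0.4222·0.0000 + 0.5778·0.0000] = 0.0000; exercise value = 0.0000 ≤ continuation, so V_ud = 0.0000
Node dd (S = 113.4): continuation = 1/1.09·[0.4222·0.0000 + 0.5778·22.9400] = 12.1598; exercise value = 11.6000 ≤ continuation, so V_dd = 12.1598
Node u (S = 189): continuation = 1/1.09·[0.4222·0.0000 + 0.5778·0.0000] = 0.0000; exercise value = 0.0000 ≤ continuation, so V_u = 0.0000
Node d (S = 126): continuation = 1/1.09·[0.4222·0.0000 + 0.5778·12.1598] = 6.4456; exercise value = 0.0000 ≤ continuation, so V_d = 6.4456
Node 0 (S = 140): continuation = 1/1.09·[0.4222·0.0000 + 0.5778·6.4456] = 3.4166; exercise value = 0.0000 ≤ continuation, so V_0 = 3.4166

3.42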